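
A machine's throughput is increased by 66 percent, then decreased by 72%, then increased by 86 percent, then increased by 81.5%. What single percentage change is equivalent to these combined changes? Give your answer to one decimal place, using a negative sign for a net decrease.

56.9%

The combined multiplier is 1.66 × 0.28 × 1.86 × 1.815 = 1.56911832.
That corresponds to an increase of 56.9%.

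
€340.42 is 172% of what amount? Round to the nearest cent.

€340.42 ÷ 1.72 ≈ €197.92.

€197.92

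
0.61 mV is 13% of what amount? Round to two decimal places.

0.61 mV ÷ 0.13 ≈ 4.69 mV.

4.69 mV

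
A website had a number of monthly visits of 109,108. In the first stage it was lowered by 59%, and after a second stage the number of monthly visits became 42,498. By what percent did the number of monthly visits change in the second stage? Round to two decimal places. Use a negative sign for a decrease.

-5.00%

After the first stage: 109,108 × 0.41 = 44734.28.
Second-stage multiplier: 42,498 ÷ 44734.28 ≈ 0.95001.
That is a change of -5.00%.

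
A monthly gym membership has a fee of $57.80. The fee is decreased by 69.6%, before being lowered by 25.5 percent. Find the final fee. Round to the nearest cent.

$13.09

After the 69.6% decrease: $57.80 × 0.304 = $17.5712.
25.5% decrease: $17.5712 × 0.745 = $13.090544 ≈ $13.09.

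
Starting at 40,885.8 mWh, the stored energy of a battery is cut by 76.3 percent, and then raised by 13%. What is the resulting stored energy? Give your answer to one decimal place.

Each change multiplies by a factor: 0.237 × 1.13 = 0.26781.
40,885.8 × 0.26781 = 10949.626098 ≈ 10,949.6.

10,949.6 mWh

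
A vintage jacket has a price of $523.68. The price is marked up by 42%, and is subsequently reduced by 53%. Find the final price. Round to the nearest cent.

$349.50

Apply the 42% increase: $523.68 × 1.42 = $743.6256.
53% decrease: $743.6256 × 0.47 = $349.504032 ≈ $349.50.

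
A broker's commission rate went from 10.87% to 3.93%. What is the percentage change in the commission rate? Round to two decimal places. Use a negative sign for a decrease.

The change is 3.93 − 10.87 = -6.94 percentage points.
Relative to the original 10.87%, that is -6.94 ÷ 10.87 ≈ -63.85%.

-63.85%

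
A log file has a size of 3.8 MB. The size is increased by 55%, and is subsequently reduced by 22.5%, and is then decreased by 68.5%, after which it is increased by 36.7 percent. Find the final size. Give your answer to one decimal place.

2.0 MB

Each change multiplies by a factor: 1.55 × 0.775 × 0.315 × 1.367 = 0.51726425625.
3.8 × 0.51726425625 = 1.96560417375 ≈ 2.0.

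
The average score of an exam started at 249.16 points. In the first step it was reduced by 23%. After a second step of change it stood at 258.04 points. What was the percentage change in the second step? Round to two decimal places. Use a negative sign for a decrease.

After the first step: 249.16 × 0.77 = 191.8532.
Second-step multiplier: 258.04 ÷ 191.8532 ≈ 1.344987.
That is a change of 34.50%.

34.50%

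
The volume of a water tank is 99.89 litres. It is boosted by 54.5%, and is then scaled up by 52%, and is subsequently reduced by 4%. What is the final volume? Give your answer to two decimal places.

225.20 litres

Each change multiplies by a factor: 1.545 × 1.52 × 0.96 = 2.254464.
99.89 × 2.254464 = 225.19840896 ≈ 225.20.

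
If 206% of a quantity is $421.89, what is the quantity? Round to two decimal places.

$421.89 ÷ 2.06 ≈ $204.80.

$204.80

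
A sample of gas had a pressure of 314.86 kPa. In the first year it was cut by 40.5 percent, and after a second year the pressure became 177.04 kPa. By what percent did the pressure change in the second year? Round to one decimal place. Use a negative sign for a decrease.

After the first year: 314.86 × 0.595 = 187.3417.
Second-year multiplier: 177.04 ÷ 187.3417 ≈ 0.94501.
That is a change of -5.5%.

-5.5%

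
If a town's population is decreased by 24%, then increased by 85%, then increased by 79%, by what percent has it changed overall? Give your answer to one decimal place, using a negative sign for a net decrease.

151.7%

The combined multiplier is 0.76 × 1.85 × 1.79 = 2.51674.
That corresponds to an increase of 151.7%.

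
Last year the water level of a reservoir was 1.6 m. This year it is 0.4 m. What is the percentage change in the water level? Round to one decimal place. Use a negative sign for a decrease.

-75.0%

Change: 0.4 − 1.6 = -1.2.
Relative to the original: -1.2 ÷ 1.6 = -75.0%.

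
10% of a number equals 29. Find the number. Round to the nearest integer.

290

29 ÷ 0.1 = 290.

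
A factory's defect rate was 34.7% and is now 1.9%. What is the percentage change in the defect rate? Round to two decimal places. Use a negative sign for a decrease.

-94.52%

The change is 1.9 − 34.7 = -32.8 percentage points.
Relative to the original 34.7%, that is -32.8 ÷ 34.7 ≈ -94.52%.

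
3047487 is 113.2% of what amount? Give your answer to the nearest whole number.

2692126

3047487 ÷ 1.132 ≈ 2692126.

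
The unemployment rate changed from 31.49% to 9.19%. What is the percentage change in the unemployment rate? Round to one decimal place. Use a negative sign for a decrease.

The change is 9.19 − 31.49 = -22.30 percentage points.
Relative to the original 31.49%, that is -22.30 ÷ 31.49 ≈ -70.8%.

-70.8%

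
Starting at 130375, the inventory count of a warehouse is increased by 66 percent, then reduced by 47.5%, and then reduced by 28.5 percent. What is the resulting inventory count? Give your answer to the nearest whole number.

81240

Each change multiplies by a factor: 1.66 × 0.525 × 0.715 = 0.6231225.
130375 × 0.6231225 = 81239.5959375 ≈ 81240.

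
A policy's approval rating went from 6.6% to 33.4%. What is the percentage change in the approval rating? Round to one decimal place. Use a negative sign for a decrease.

The change is 33.4 − 6.6 = 26.8 percentage points.
Relative to the original 6.6%, that is 26.8 ÷ 6.6 ≈ 406.1%.

406.1%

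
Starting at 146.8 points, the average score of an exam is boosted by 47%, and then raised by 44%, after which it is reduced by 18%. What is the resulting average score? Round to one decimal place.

Each change multiplies by a factor: 1.47 × 1.44 × 0.82 = 1.735776.
146.8 × 1.735776 = 254.8119168 ≈ 254.8.

254.8 points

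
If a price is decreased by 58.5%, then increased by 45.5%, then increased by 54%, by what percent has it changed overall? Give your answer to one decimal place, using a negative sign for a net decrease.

-7.0%

A 58.5% decrease multiplies by 0.415.
Then a 45.5% increase: 0.415 × 1.455 = 0.603825.
Then a 54% increase: 0.603825 × 1.54 = 0.9298905.
Overall factor 0.9298905, i.e. -7.0%.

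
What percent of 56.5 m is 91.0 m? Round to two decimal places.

91.0 m ÷ 56.5 m ≈ 161.06%.

161.06%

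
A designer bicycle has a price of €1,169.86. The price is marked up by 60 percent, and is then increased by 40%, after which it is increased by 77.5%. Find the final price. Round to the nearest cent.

Each change multiplies by a factor: 1.6 × 1.4 × 1.775 = 3.976.
€1,169.86 × 3.976 = €4651.36336 ≈ €4,651.36.

€4,651.36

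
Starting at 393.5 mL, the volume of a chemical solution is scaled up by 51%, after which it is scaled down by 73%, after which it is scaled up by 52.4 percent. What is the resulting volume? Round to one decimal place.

244.5 mL

Each change multiplies by a factor: 1.51 × 0.27 × 1.524 = 0.6213348.
393.5 × 0.6213348 = 244.4952438 ≈ 244.5.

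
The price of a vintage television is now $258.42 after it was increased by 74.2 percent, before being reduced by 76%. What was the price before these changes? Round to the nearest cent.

Undoing the 76% decrease: $258.42 ÷ 0.24 = $1076.75.
Undoing the 74.2% increase: $1076.75 ÷ 1.742 ≈ $618.11.

$618.11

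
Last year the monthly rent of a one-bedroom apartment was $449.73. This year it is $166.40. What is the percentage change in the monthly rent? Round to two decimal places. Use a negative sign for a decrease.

Change: $166.40 − $449.73 = -$283.33.
Relative to the original: -$283.33 ÷ $449.73 ≈ -63.00%.

-63.00%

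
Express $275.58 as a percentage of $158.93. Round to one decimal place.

173.4%

$275.58 ÷ $158.93 ≈ 173.4%.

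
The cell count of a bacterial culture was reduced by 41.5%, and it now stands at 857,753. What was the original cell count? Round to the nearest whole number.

1,466,244

The overall multiplier applied was 0.585.
So the original cell count was 857,753 ÷ 0.585 ≈ 1,466,244.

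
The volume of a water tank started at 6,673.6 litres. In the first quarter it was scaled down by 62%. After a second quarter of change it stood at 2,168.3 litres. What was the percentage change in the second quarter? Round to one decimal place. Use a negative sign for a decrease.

After the first quarter: 6,673.6 × 0.38 = 2535.968.
Second-quarter multiplier: 2,168.3 ÷ 2535.968 ≈ 0.85502.
That is a change of -14.5%.

-14.5%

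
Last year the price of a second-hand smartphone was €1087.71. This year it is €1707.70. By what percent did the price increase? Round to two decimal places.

57.00%

Change: €1707.70 − €1087.71 = €619.99.
Relative to the original: €619.99 ÷ €1087.71 ≈ 57.00%.
So the price increased by 57.00%.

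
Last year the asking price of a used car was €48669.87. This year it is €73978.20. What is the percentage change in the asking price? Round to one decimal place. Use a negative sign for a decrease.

52.0%

Change: €73978.20 − €48669.87 = €25308.33.
Relative to the original: €25308.33 ÷ €48669.87 ≈ 52.0%.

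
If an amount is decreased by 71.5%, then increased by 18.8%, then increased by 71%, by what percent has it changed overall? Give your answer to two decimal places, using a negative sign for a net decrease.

-42.10%

The combined multiplier is 0.285 × 1.188 × 1.71 = 0.5789718.
That corresponds to a decrease of 42.10%.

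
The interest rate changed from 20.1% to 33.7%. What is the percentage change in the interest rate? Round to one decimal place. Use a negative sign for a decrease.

The change is 33.7 − 20.1 = 13.6 percentage points.
Relative to the original 20.1%, that is 13.6 ÷ 20.1 ≈ 67.7%.

67.7%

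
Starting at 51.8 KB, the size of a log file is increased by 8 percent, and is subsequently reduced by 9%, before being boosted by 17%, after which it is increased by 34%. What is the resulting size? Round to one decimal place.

79.8 KB

After the 8% increase: 51.8 × 1.08 = 55.944.
After the 9% decrease: 55.944 × 0.91 = 50.90904.
After the 17% increase: 50.90904 × 1.17 = 59.5635768.
After the 34% increase: 59.5635768 × 1.34 = 79.815192912 ≈ 79.8.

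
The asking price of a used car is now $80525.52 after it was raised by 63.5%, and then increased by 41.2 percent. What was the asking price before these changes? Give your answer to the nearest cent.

$34880.37

Undoing the 41.2% increase: $80525.52 ÷ 1.412 ≈ $57029.405099.
Undoing the 63.5% increase: $57029.405099 ÷ 1.635 ≈ $34880.37.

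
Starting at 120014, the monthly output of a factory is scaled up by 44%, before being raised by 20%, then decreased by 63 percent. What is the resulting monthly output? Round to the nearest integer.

76732

After the 44% increase: 120014 × 1.44 = 172820.16.
After the 20% increase: 172820.16 × 1.2 = 207384.192.
After the 63% decrease: 207384.192 × 0.37 = 76732.15104 ≈ 76732.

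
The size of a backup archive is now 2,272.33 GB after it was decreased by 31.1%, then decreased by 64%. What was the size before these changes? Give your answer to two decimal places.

9,161.14 GB

Undoing the 64% decrease: 2,272.33 ÷ 0.36 ≈ 6312.027778.
Undoing the 31.1% decrease: 6312.027778 ÷ 0.689 ≈ 9,161.14 GB.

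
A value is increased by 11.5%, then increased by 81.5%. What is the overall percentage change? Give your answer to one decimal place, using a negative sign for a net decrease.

The combined multiplier is 1.115 × 1.815 = 2.023725.
That corresponds to an increase of 102.4%.

102.4%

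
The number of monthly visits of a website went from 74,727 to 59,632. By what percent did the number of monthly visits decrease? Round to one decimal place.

20.2%

Change: 59,632 − 74,727 = -15,095.
Relative to the original: -15,095 ÷ 74,727 ≈ -20.2%.
So the number of monthly visits decreased by 20.2%.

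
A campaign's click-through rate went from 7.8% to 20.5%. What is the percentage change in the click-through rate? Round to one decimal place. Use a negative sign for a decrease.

The change is 20.5 − 7.8 = 12.7 percentage points.
Relative to the original 7.8%, that is 12.7 ÷ 7.8 ≈ 162.8%.

162.8%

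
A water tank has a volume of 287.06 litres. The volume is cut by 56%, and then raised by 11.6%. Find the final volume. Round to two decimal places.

140.96 litres

Each change multiplies by a factor: 0.44 × 1.116 = 0.49104.
287.06 × 0.49104 = 140.9579424 ≈ 140.96.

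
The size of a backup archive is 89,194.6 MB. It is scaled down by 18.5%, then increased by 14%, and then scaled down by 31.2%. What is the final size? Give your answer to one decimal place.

Each change multiplies by a factor: 0.815 × 1.14 × 0.688 = 0.6392208.
89,194.6 × 0.6392208 = 57015.04356768 ≈ 57,015.0.

57,015.0 MB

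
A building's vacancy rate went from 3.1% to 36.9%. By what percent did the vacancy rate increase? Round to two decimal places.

The change is 36.9 − 3.1 = 33.8 percentage points.
Relative to the original 3.1%, that is 33.8 ÷ 3.1 ≈ 1090.32%.
So the vacancy rate rose by 1090.32%.

1090.32%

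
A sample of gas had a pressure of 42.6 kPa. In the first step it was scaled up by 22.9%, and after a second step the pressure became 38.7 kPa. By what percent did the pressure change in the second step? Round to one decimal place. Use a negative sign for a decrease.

After the first step: 42.6 × 1.229 = 52.3554.
Second-step multiplier: 38.7 ÷ 52.3554 ≈ 0.73918.
That is a change of -26.1%.

-26.1%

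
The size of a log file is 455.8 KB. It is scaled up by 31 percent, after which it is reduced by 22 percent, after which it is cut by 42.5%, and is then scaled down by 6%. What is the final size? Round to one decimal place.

251.7 KB

Apply the 31% increase: 455.8 × 1.31 = 597.098.
After the 22% decrease: 597.098 × 0.78 = 465.73644.
42.5% decrease: 465.73644 × 0.575 = 267.798453.
After the 6% decrease: 267.798453 × 0.94 = 251.73054582 ≈ 251.7.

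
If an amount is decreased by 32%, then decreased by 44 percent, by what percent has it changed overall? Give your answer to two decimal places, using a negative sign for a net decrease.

The combined multiplier is 0.68 × 0.56 = 0.3808.
That corresponds to a decrease of 61.92%.

-61.92%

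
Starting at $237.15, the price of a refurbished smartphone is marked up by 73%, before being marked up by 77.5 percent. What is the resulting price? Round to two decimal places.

Apply the 73% increase: $237.15 × 1.73 = $410.2695.
Apply the 77.5% increase: $410.2695 × 1.775 = $728.2283625 ≈ $728.23.

$728.23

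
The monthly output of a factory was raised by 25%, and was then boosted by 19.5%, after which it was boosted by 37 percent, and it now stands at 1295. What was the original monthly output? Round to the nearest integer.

633

Undoing the 37% increase: 1295 ÷ 1.37 ≈ 945.255474.
Undoing the 19.5% increase: 945.255474 ÷ 1.195 ≈ 791.008765.
Undoing the 25% increase: 791.008765 ÷ 1.25 ≈ 633.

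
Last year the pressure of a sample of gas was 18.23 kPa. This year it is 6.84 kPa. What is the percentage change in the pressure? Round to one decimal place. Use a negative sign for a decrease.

-62.5%

Change: 6.84 − 18.23 = -11.39.
Relative to the original: -11.39 ÷ 18.23 ≈ -62.5%.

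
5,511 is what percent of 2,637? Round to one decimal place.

209.0%

5,511 ÷ 2,637 ≈ 209.0%.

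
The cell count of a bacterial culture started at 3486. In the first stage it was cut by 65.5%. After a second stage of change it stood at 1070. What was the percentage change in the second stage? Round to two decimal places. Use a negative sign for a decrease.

After the first stage: 3486 × 0.345 = 1202.67.
Second-stage multiplier: 1070 ÷ 1202.67 ≈ 0.889687.
That is a change of -11.03%.

-11.03%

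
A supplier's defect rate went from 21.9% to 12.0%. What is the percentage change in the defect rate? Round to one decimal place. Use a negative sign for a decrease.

-45.2%

The change is 12.0 − 21.9 = -9.9 percentage points.
Relative to the original 21.9%, that is -9.9 ÷ 21.9 ≈ -45.2%.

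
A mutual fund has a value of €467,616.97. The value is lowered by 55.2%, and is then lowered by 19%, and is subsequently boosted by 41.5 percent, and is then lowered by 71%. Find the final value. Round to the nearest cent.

Each change multiplies by a factor: 0.448 × 0.81 × 1.415 × 0.29 = 0.148907808.
€467,616.97 × 0.148907808 = €69631.81798630176 ≈ €69,631.82.

€69,631.82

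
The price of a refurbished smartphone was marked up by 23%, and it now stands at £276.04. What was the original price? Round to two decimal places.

The overall multiplier applied was 1.23.
So the original price was £276.04 ÷ 1.23 ≈ £224.42.

£224.42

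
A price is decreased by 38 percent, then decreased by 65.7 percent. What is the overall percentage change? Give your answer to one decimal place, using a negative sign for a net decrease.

The combined multiplier is 0.62 × 0.343 = 0.21266.
That corresponds to a decrease of 78.7%.

-78.7%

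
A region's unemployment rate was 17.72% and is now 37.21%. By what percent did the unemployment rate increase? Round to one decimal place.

110.0%

The change is 37.21 − 17.72 = 19.49 percentage points.
Relative to the original 17.72%, that is 19.49 ÷ 17.72 ≈ 110.0%.
So the unemployment rate rose by 110.0%.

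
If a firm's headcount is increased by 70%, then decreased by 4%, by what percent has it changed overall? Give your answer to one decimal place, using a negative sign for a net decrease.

63.2%

A 70% increase multiplies by 1.7.
Then a 4% decrease: 1.7 × 0.96 = 1.632.
Overall factor 1.632, i.e. 63.2%.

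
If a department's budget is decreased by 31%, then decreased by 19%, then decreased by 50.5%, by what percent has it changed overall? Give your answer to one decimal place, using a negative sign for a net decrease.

The combined multiplier is 0.69 × 0.81 × 0.495 = 0.2766555.
That corresponds to a decrease of 72.3%.

-72.3%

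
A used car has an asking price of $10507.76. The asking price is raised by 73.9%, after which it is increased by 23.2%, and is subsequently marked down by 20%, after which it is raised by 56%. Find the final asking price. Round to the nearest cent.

Each change multiplies by a factor: 1.739 × 1.232 × 0.8 × 1.56 = 2.673775104.
$10507.76 × 2.673775104 = $28095.38708680704 ≈ $28095.39.

$28095.39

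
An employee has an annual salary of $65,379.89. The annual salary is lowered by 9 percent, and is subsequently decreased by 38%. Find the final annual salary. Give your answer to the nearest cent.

$36,887.33

Each change multiplies by a factor: 0.91 × 0.62 = 0.5642.
$65,379.89 × 0.5642 = $36887.333938 ≈ $36,887.33.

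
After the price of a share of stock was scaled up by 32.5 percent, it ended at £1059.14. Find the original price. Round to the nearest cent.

The overall multiplier applied was 1.325.
So the original price was £1059.14 ÷ 1.325 ≈ £799.35.

£799.35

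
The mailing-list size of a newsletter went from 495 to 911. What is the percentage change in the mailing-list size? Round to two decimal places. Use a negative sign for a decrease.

Change: 911 − 495 = 416.
Relative to the original: 416 ÷ 495 ≈ 84.04%.

84.04%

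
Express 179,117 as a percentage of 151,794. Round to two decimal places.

118.00%

179,117 ÷ 151,794 ≈ 118.00%.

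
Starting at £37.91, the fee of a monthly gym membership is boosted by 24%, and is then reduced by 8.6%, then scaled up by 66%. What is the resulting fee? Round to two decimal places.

24% increase: £37.91 × 1.24 = £47.0084.
8.6% decrease: £47.0084 × 0.914 = £42.9656776.
66% increase: £42.9656776 × 1.66 = £71.323024816 ≈ £71.32.

£71.32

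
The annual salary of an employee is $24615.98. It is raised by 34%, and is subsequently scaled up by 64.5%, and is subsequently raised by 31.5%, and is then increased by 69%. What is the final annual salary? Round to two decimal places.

$120586.94

34% increase: $24615.98 × 1.34 = $32985.4132.
64.5% increase: $32985.4132 × 1.645 = $54261.004714.
31.5% increase: $54261.004714 × 1.315 = $71353.22119891.
Apply the 69% increase: $71353.22119891 × 1.69 = $120586.9438261579 ≈ $120586.94.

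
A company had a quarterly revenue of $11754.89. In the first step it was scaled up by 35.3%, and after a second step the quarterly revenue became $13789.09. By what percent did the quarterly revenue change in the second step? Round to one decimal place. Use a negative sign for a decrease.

-13.3%

After the first step: $11754.89 × 1.353 = $15904.36617.
Second-step multiplier: $13789.09 ÷ $15904.36617 ≈ 0.867.
That is a change of -13.3%.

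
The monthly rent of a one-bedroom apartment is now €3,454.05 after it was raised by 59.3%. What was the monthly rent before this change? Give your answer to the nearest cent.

€2,168.27

The overall multiplier applied was 1.593.
So the original monthly rent was €3,454.05 ÷ 1.593 ≈ €2,168.27.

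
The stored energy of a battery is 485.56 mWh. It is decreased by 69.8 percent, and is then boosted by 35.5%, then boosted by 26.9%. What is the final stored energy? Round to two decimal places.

252.15 mWh

69.8% decrease: 485.56 × 0.302 = 146.63912.
Apply the 35.5% increase: 146.63912 × 1.355 = 198.6960076.
Apply the 26.9% increase: 198.6960076 × 1.269 = 252.1452336444 ≈ 252.15.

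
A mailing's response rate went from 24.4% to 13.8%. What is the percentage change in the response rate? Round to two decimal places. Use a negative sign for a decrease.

The change is 13.8 − 24.4 = -10.6 percentage points.
Relative to the original 24.4%, that is -10.6 ÷ 24.4 ≈ -43.44%.

-43.44%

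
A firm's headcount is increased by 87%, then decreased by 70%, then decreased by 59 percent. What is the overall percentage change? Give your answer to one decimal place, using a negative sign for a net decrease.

-77.0%

The combined multiplier is 1.87 × 0.3 × 0.41 = 0.23001.
That corresponds to a decrease of 77.0%.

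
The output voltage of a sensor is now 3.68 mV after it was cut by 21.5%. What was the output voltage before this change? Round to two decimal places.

4.69 mV

The overall multiplier applied was 0.785.
So the original output voltage was 3.68 ÷ 0.785 ≈ 4.69 mV.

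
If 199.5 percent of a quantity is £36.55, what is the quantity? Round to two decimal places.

£36.55 ÷ 1.995 ≈ £18.32.

£18.32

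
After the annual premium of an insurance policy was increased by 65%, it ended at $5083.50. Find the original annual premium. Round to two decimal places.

The overall multiplier applied was 1.65.
So the original annual premium was $5083.50 ÷ 1.65 ≈ $3080.91.

$3080.91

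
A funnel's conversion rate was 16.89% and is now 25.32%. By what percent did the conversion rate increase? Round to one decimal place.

The change is 25.32 − 16.89 = 8.43 percentage points.
Relative to the original 16.89%, that is 8.43 ÷ 16.89 ≈ 49.9%.
So the conversion rate rose by 49.9%.

49.9%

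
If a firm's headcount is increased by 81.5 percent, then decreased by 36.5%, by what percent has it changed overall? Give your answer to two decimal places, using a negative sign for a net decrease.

15.25%

The combined multiplier is 1.815 × 0.635 = 1.152525.
That corresponds to an increase of 15.25%.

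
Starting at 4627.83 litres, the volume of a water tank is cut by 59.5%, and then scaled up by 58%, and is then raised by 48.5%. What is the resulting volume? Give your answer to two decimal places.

Apply the 59.5% decrease: 4627.83 × 0.405 = 1874.27115.
Apply the 58% increase: 1874.27115 × 1.58 = 2961.348417.
Apply the 48.5% increase: 2961.348417 × 1.485 = 4397.602399245 ≈ 4397.60.

4397.60 litres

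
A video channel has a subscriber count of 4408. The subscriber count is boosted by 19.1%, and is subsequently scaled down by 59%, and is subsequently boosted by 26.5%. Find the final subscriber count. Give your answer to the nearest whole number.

Each change multiplies by a factor: 1.191 × 0.41 × 1.265 = 0.61771215.
4408 × 0.61771215 = 2722.8751572 ≈ 2723.

2723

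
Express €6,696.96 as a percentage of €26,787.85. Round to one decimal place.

€6,696.96 ÷ €26,787.85 ≈ 25.0%.

25.0%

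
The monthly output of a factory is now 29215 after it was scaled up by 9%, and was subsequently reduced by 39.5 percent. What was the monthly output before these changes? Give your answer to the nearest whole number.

Undoing the 39.5% decrease: 29215 ÷ 0.605 ≈ 48289.256198.
Undoing the 9% increase: 48289.256198 ÷ 1.09 ≈ 44302.

44302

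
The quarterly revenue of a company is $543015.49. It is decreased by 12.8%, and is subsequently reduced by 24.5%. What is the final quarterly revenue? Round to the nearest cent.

$357499.68

Each change multiplies by a factor: 0.872 × 0.755 = 0.65836.
$543015.49 × 0.65836 = $357499.6779964 ≈ $357499.68.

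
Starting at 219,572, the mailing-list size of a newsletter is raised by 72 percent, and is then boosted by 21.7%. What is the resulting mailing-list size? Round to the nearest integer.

459,617

Apply the 72% increase: 219,572 × 1.72 = 377663.84.
Apply the 21.7% increase: 377663.84 × 1.217 = 459616.89328 ≈ 459,617.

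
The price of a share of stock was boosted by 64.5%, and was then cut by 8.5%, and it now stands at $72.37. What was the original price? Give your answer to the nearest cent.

$48.08

The overall multiplier applied was 1.645 × 0.915 = 1.505175.
So the original price was $72.37 ÷ 1.505175 ≈ $48.08.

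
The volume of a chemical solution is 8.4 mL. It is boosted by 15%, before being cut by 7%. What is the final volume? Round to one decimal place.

Each change multiplies by a factor: 1.15 × 0.93 = 1.0695.
8.4 × 1.0695 = 8.9838 ≈ 9.0.

9.0 mL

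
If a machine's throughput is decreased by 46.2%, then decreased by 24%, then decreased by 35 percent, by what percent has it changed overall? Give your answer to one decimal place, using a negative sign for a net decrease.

-73.4%

The combined multiplier is 0.538 × 0.76 × 0.65 = 0.265772.
That corresponds to a decrease of 73.4%.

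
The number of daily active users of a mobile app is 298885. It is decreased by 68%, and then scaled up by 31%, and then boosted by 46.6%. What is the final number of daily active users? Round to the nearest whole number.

183679

68% decrease: 298885 × 0.32 = 95643.2.
Apply the 31% increase: 95643.2 × 1.31 = 125292.592.
Apply the 46.6% increase: 125292.592 × 1.466 = 183678.939872 ≈ 183679.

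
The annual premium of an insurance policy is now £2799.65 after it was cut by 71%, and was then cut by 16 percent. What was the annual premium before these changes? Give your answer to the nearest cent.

£11492.82

The overall multiplier applied was 0.29 × 0.84 = 0.2436.
So the original annual premium was £2799.65 ÷ 0.2436 ≈ £11492.82.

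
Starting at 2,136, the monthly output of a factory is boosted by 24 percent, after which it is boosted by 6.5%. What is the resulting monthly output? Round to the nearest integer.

2,821

Each change multiplies by a factor: 1.24 × 1.065 = 1.3206.
2,136 × 1.3206 = 2820.8016 ≈ 2,821.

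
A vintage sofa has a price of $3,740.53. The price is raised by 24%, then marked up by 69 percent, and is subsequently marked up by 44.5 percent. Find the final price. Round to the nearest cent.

$11,326.86

Each change multiplies by a factor: 1.24 × 1.69 × 1.445 = 3.028142.
$3,740.53 × 3.028142 = $11326.85599526 ≈ $11,326.86.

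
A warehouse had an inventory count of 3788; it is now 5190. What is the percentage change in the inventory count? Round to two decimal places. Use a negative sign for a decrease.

Change: 5190 − 3788 = 1402.
Relative to the original: 1402 ÷ 3788 ≈ 37.01%.

37.01%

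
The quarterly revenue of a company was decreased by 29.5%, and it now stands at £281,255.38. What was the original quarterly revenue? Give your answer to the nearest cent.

£398,943.80

The overall multiplier applied was 0.705.
So the original quarterly revenue was £281,255.38 ÷ 0.705 ≈ £398,943.80.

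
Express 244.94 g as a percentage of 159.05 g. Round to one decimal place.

244.94 g ÷ 159.05 g ≈ 154.0%.

154.0%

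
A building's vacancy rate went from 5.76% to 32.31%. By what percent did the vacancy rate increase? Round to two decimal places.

The change is 32.31 − 5.76 = 26.55 percentage points.
Relative to the original 5.76%, that is 26.55 ÷ 5.76 ≈ 460.94%.
So the vacancy rate rose by 460.94%.

460.94%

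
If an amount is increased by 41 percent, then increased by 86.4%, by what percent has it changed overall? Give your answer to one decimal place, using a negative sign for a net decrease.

162.8%

The combined multiplier is 1.41 × 1.864 = 2.62824.
That corresponds to an increase of 162.8%.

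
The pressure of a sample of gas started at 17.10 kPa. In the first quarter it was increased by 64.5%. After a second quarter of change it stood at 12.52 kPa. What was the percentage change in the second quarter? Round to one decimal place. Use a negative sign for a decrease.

After the first quarter: 17.10 × 1.645 = 28.1295.
Second-quarter multiplier: 12.52 ÷ 28.1295 ≈ 0.44508.
That is a change of -55.5%.

-55.5%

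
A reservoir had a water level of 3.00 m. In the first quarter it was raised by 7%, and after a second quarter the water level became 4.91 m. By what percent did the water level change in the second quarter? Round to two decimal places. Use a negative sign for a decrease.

After the first quarter: 3.00 × 1.07 = 3.21.
Second-quarter multiplier: 4.91 ÷ 3.21 ≈ 1.529595.
That is a change of 52.96%.

52.96%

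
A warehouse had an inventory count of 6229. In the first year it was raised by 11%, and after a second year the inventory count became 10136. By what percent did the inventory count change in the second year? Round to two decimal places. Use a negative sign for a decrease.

After the first year: 6229 × 1.11 = 6914.19.
Second-year multiplier: 10136 ÷ 6914.19 ≈ 1.465971.
That is a change of 46.60%.

46.60%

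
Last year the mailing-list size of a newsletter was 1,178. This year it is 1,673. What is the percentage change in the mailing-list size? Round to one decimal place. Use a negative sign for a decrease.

42.0%

Change: 1,673 − 1,178 = 495.
Relative to the original: 495 ÷ 1,178 ≈ 42.0%.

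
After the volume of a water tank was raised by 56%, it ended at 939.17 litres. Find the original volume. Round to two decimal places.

The overall multiplier applied was 1.56.
So the original volume was 939.17 ÷ 1.56 ≈ 602.03 litres.

602.03 litres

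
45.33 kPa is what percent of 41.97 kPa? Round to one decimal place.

45.33 kPa ÷ 41.97 kPa ≈ 108.0%.

108.0%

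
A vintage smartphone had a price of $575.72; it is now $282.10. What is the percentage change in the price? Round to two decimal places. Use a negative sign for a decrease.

Change: $282.10 − $575.72 = -$293.62.
Relative to the original: -$293.62 ÷ $575.72 ≈ -51.00%.

-51.00%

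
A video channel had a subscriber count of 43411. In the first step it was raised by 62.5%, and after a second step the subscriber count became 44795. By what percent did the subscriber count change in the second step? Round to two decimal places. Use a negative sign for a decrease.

-36.50%

After the first step: 43411 × 1.625 = 70542.875.
Second-step multiplier: 44795 ÷ 70542.875 ≈ 0.635004.
That is a change of -36.50%.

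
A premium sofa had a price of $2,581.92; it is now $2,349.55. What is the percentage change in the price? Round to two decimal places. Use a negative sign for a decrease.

Change: $2,349.55 − $2,581.92 = -$232.37.
Relative to the original: -$232.37 ÷ $2,581.92 ≈ -9.00%.

-9.00%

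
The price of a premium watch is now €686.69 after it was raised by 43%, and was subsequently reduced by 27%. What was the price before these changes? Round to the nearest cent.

Undoing the 27% decrease: €686.69 ÷ 0.73 ≈ €940.671233.
Undoing the 43% increase: €940.671233 ÷ 1.43 ≈ €657.81.

€657.81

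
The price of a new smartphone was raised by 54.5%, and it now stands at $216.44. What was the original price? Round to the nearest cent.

The overall multiplier applied was 1.545.
So the original price was $216.44 ÷ 1.545 ≈ $140.09.

$140.09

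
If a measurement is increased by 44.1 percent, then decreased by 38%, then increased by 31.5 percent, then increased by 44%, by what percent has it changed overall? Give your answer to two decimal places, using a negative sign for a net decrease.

A 44.1% increase multiplies by 1.441.
Then a 38% decrease: 1.441 × 0.62 = 0.89342.
Then a 31.5% increase: 0.89342 × 1.315 = 1.1748473.
Then a 44% increase: 1.1748473 × 1.44 = 1.691780112.
Overall factor 1.691780112, i.e. 69.18%.

69.18%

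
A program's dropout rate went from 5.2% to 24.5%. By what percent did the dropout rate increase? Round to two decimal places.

The change is 24.5 − 5.2 = 19.3 percentage points.
Relative to the original 5.2%, that is 19.3 ÷ 5.2 ≈ 371.15%.
So the dropout rate rose by 371.15%.

371.15%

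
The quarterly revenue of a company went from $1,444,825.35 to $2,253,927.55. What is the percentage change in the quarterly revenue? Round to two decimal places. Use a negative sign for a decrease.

56.00%

Change: $2,253,927.55 − $1,444,825.35 = $809,102.20.
Relative to the original: $809,102.20 ÷ $1,444,825.35 ≈ 56.00%.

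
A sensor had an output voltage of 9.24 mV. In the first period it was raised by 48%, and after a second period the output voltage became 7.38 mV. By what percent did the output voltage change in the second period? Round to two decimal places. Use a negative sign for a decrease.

After the first period: 9.24 × 1.48 = 13.6752.
Second-period multiplier: 7.38 ÷ 13.6752 ≈ 0.539663.
That is a change of -46.03%.

-46.03%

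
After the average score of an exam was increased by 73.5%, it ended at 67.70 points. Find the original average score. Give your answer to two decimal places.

39.02 points

The overall multiplier applied was 1.735.
So the original average score was 67.70 ÷ 1.735 ≈ 39.02 points.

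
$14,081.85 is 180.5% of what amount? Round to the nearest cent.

$14,081.85 ÷ 1.805 ≈ $7,801.58.

$7,801.58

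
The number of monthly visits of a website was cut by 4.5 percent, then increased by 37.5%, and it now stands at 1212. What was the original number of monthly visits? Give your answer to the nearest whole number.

The overall multiplier applied was 0.955 × 1.375 = 1.313125.
So the original number of monthly visits was 1212 ÷ 1.313125 ≈ 923.

923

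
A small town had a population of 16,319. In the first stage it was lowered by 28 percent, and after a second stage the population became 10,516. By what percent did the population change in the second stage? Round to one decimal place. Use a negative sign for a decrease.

-10.5%

After the first stage: 16,319 × 0.72 = 11749.68.
Second-stage multiplier: 10,516 ÷ 11749.68 ≈ 0.895.
That is a change of -10.5%.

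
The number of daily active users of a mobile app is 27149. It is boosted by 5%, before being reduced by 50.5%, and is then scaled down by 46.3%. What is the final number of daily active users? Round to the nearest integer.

Apply the 5% increase: 27149 × 1.05 = 28506.45.
After the 50.5% decrease: 28506.45 × 0.495 = 14110.69275.
Apply the 46.3% decrease: 14110.69275 × 0.537 = 7577.44200675 ≈ 7577.

7577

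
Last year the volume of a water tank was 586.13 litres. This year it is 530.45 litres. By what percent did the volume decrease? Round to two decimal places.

9.50%

Change: 530.45 − 586.13 = -55.68.
Relative to the original: -55.68 ÷ 586.13 ≈ -9.50%.
So the volume decreased by 9.50%.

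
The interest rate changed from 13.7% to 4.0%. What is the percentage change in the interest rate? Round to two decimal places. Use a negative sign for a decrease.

-70.80%

The change is 4.0 − 13.7 = -9.7 percentage points.
Relative to the original 13.7%, that is -9.7 ÷ 13.7 ≈ -70.80%.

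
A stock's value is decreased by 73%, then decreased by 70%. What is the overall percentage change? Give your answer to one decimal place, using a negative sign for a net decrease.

-91.9%

The combined multiplier is 0.27 × 0.3 = 0.081.
That corresponds to a decrease of 91.9%.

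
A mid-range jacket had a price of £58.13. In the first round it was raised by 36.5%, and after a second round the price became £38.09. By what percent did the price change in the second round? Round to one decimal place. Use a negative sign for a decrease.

After the first round: £58.13 × 1.365 = £79.34745.
Second-round multiplier: £38.09 ÷ £79.34745 ≈ 0.48004.
That is a change of -52.0%.

-52.0%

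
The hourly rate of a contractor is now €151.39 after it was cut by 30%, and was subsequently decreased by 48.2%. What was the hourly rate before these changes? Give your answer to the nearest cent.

€417.51

Undoing the 48.2% decrease: €151.39 ÷ 0.518 ≈ €292.258687.
Undoing the 30% decrease: €292.258687 ÷ 0.7 ≈ €417.51.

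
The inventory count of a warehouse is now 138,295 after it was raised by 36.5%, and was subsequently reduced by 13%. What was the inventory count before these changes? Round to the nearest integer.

116,454

The overall multiplier applied was 1.365 × 0.87 = 1.18755.
So the original inventory count was 138,295 ÷ 1.18755 ≈ 116,454.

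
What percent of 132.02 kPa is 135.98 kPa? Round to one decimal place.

135.98 kPa ÷ 132.02 kPa ≈ 103.0%.

103.0%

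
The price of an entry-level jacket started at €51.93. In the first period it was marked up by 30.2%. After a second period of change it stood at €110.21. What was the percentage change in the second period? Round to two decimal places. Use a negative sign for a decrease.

After the first period: €51.93 × 1.302 = €67.61286.
Second-period multiplier: €110.21 ÷ €67.61286 ≈ 1.630015.
That is a change of 63.00%.

63.00%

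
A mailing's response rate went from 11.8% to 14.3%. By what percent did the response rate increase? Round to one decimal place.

The change is 14.3 − 11.8 = 2.5 percentage points.
Relative to the original 11.8%, that is 2.5 ÷ 11.8 ≈ 21.2%.
So the response rate rose by 21.2%.

21.2%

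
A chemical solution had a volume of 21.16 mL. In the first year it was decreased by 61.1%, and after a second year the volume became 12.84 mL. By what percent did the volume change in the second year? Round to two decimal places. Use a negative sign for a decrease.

After the first year: 21.16 × 0.389 = 8.23124.
Second-year multiplier: 12.84 ÷ 8.23124 ≈ 1.559911.
That is a change of 55.99%.

55.99%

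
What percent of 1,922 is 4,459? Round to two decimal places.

232.00%

4,459 ÷ 1,922 ≈ 232.00%.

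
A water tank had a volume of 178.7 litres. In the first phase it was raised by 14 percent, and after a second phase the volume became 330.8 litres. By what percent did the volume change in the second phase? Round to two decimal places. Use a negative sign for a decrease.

62.38%

After the first phase: 178.7 × 1.14 = 203.718.
Second-phase multiplier: 330.8 ÷ 203.718 ≈ 1.623813.
That is a change of 62.38%.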